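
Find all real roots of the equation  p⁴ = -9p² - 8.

Let u = p². The equation becomes u² + 9u + 8 = 0.
Factor: (u + 1)(u + 8) = 0, so u = -1 or u = -8.
p² = -1 < 0 has no real solution.
p² = -8 < 0 has no real solution.

No real solutions.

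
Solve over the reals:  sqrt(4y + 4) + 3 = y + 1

y = 8

Isolate the radical: sqrt(4y + 4) = y - 2.
Square both sides: 4y + 4 = (y - 2)^2.
Expand and rearrange: y^2 - 8y = 0.
Solving gives y = 8 or y = 0.
Check each candidate in the original equation:
  y = 8: sqrt(36) = 6, while y - 2 = 6 — valid.
  y = 0: sqrt(4) = 2, while y - 2 = -2 — extraneous.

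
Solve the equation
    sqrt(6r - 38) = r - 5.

r = 7 or r = 9

Square both sides: 6r - 38 = (r - 5)^2.
Expand and rearrange: r^2 - 16r + 63 = 0.
Solving gives r = 9 or r = 7.
Check each candidate in the original equation:
  r = 9: sqrt(16) = 4, while r - 5 = 4 — valid.
  r = 7: sqrt(4) = 2, while r - 5 = 2 — valid.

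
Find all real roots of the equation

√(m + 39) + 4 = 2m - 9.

Isolate the radical: √(m + 39) = 2m - 13.
Square both sides: m + 39 = (2m - 13)².
Expand and rearrange: 4m² - 53m + 130 = 0.
Solving gives m = 10 or m = 3.25.
Check each candidate in the original equation:
  m = 10: √(49) = 7, while 2m - 13 = 7 — valid.
  m = 3.25: √(42.25) = 6.5, while 2m - 13 = -6.5 — extraneous.

m = 10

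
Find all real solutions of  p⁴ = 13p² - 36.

Let u = p². The equation becomes u² - 13u + 36 = 0.
Factor: (u - 4)(u - 9) = 0, so u = 4 or u = 9.
p² = 4 gives p = ±2.
p² = 9 gives p = ±3.

p = -3 or p = -2 or p = 2 or p = 3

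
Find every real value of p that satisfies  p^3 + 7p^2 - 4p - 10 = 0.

p = -7.3589 or p = -1 or p = 1.3589

Possible rational roots are divisors of -10. Testing p = -1 gives 0, so (p + 1) is a factor.
Divide: p^3 + 7p^2 - 4p - 10 = (p + 1)(p^2 + 6p - 10).
Apply the quadratic formula to p^2 + 6p - 10 = 0: p = (-6 +/- sqrt(76))/2, i.e. p ~= 1.3589 or p ~= -7.3589.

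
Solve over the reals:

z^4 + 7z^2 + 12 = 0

Let u = z^2. The equation becomes u^2 + 7u + 12 = 0.
Factor: (u + 4)(u + 3) = 0, so u = -4 or u = -3.
z^2 = -4 < 0 has no real solution.
z^2 = -3 < 0 has no real solution.

No real solutions.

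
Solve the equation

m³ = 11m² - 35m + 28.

Rearrange: m³ - 11m² + 35m - 28 = 0.
Possible rational roots are divisors of -28. Testing m = 4 gives 0, so (m - 4) is a factor.
Divide: m³ - 11m² + 35m - 28 = (m - 4)(m² - 7m + 7).
Apply the quadratic formula to m² - 7m + 7 = 0: m = (7 ± √21)/2, i.e. m ≈ 5.7913 or m ≈ 1.2087.

m = 1.2087 or m = 4 or m = 5.7913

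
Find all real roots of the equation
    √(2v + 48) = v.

Square both sides: 2v + 48 = (v)².
Expand and rearrange: v² - 2v - 48 = 0.
Solving gives v = 8 or v = -6.
Check each candidate in the original equation:
  v = 8: √(64) = 8, while v = 8 — valid.
  v = -6: √(36) = 6, while v = -6 — extraneous.

v = 8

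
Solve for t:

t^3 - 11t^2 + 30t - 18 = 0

Possible rational roots are divisors of -18. Testing t = 3 gives 0, so (t - 3) is a factor.
Divide: t^3 - 11t^2 + 30t - 18 = (t - 3)(t^2 - 8t + 6).
Apply the quadratic formula to t^2 - 8t + 6 = 0: t = (8 +/- sqrt(40))/2, i.e. t ~= 7.1623 or t ~= 0.8377.

t = 0.8377 or t = 3 or t = 7.1623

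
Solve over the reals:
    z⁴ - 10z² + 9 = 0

Let u = z². The equation becomes u² - 10u + 9 = 0.
Factor: (u - 9)(u - 1) = 0, so u = 9 or u = 1.
z² = 9 gives z = ±3.
z² = 1 gives z = ±1.

z = -3 or z = -1 or z = 1 or z = 3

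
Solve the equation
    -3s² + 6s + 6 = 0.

s = -0.7321 or s = 2.7321

Discriminant: (6)² − 4·(-3)·6 = 108.
Quadratic formula: s = (-6 ± √108) / (-6).
So s = 1 - √(3) ≈ -0.7321 or s = 1 + √(3) ≈ 2.7321.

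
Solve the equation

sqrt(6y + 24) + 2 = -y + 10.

Isolate the radical: sqrt(6y + 24) = -y + 8.
Square both sides: 6y + 24 = (-y + 8)^2.
Expand and rearrange: y^2 - 22y + 40 = 0.
Solving gives y = 20 or y = 2.
Check each candidate in the original equation:
  y = 20: sqrt(144) = 12, while -y + 8 = -12 — extraneous.
  y = 2: sqrt(36) = 6, while -y + 8 = 6 — valid.

y = 2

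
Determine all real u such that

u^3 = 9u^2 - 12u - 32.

Rearrange: u^3 - 9u^2 + 12u + 32 = 0.
Possible rational roots are divisors of 32. Testing u = 4 gives 0, so (u - 4) is a factor.
Divide: u^3 - 9u^2 + 12u + 32 = (u - 4)(u^2 - 5u - 8).
Apply the quadratic formula to u^2 - 5u - 8 = 0: u = (5 +/- sqrt(57))/2, i.e. u ~= 6.2749 or u ~= -1.2749.

u = -1.2749 or u = 4 or u = 6.2749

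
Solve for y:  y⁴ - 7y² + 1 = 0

Let u = y². The equation becomes u² - 7u + 1 = 0.
By the quadratic formula, u = 3·√(5)/2 + 7/2 or u = 7/2 - 3·√(5)/2.
y² = 3·√(5)/2 + 7/2 gives y = ±(√(5)/2 + 3/2) ≈ ±2.618.
y² = 7/2 - 3·√(5)/2 gives y = ±(3/2 - √(5)/2) ≈ ±0.382.

y = -2.618 or y = -0.382 or y = 0.382 or y = 2.618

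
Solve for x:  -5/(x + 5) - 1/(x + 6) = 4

x = -6.809 or x = -5.691

Multiply both sides by (x + 5)(x + 6):
-5(x + 6) - (x + 5) = 4(x + 5)(x + 6).
Expand and collect terms: 4x^2 + 50x + 155 = 0.
By the quadratic formula, x = (-50 +/- sqrt(20)) / 8, so x ~= -5.691 or x ~= -6.809.
Neither value makes a denominator zero (x != -5, x != -6), so both are valid.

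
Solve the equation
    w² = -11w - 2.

Rearrange to standard form: w² + 11w + 2 = 0.
Discriminant: (11)² − 4·1·2 = 113.
Quadratic formula: w = (-11 ± √113) / 2.
So w = -11/2 + √(113)/2 ≈ -0.1849 or w = -11/2 - √(113)/2 ≈ -10.8151.

w = -10.8151 or w = -0.1849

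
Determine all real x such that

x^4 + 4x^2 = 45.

x = -2.2361 or x = 2.2361

Let u = x^2. The equation becomes u^2 + 4u - 45 = 0.
Factor: (u - 5)(u + 9) = 0, so u = 5 or u = -9.
x^2 = 5 gives x = +/-sqrt(5) ~= +/-2.2361.
x^2 = -9 < 0 has no real solution.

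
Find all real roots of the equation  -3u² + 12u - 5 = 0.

Discriminant: (12)² − 4·(-3)·(-5) = 84.
Quadratic formula: u = (-12 ± √84) / (-6).
So u = 2 - √(21)/3 ≈ 0.4725 or u = √(21)/3 + 2 ≈ 3.5275.

u = 0.4725 or u = 3.5275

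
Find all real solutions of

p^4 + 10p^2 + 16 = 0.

Let u = p^2. The equation becomes u^2 + 10u + 16 = 0.
Factor: (u + 8)(u + 2) = 0, so u = -8 or u = -2.
p^2 = -8 < 0 has no real solution.
p^2 = -2 < 0 has no real solution.

No real solutions.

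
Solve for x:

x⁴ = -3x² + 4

Let u = x². The equation becomes u² + 3u - 4 = 0.
Factor: (u + 4)(u - 1) = 0, so u = -4 or u = 1.
x² = -4 < 0 has no real solution.
x² = 1 gives x = ±1.

x = -1 or x = 1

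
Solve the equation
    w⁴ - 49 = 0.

w = -2.6458 or w = 2.6458

Let u = w². The equation becomes u² - 49 = 0.
Factor: (u + 7)(u - 7) = 0, so u = -7 or u = 7.
w² = -7 < 0 has no real solution.
w² = 7 gives w = ±√(7) ≈ ±2.6458.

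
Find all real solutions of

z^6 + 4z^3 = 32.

z = -2 or z = 1.5874

Let u = z^3. The equation becomes u^2 + 4u - 32 = 0.
Factor: (u + 8)(u - 4) = 0, so u = -8 or u = 4.
z^3 = -8 gives z = -2.
z^3 = 4 gives z = (4)^(1/3) ~= 1.5874.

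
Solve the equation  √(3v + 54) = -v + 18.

Square both sides: 3v + 54 = (-v + 18)².
Expand and rearrange: v² - 39v + 270 = 0.
Solving gives v = 30 or v = 9.
Check each candidate in the original equation:
  v = 30: √(144) = 12, while -v + 18 = -12 — extraneous.
  v = 9: √(81) = 9, while -v + 18 = 9 — valid.

v = 9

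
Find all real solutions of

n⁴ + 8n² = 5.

n = -0.7633 or n = 0.7633

Let u = n². The equation becomes u² + 8u - 5 = 0.
By the quadratic formula, u = -4 + √(21) or u = -√(21) - 4.
n² = -4 + √(21) gives n = ±√(-4 + √(21)) ≈ ±0.7633.
n² = -√(21) - 4 < 0 has no real solution.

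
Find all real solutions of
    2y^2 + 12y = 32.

Bring every term to one side: 2y^2 + 12y - 32 = 0.
Factor: 2(y - 2)(y + 8) = 0.
So y = 2 or y = -8.

y = -8 or y = 2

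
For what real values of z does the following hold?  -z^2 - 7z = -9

z = -8.1098 or z = 1.1098

Rearrange to standard form: -z^2 - 7z + 9 = 0.
Discriminant: (-7)^2 - 4*(-1)*9 = 85.
Quadratic formula: z = (7 +/- sqrt(85)) / (-2).
So z = -sqrt(85)/2 - 7/2 ~= -8.1098 or z = -7/2 + sqrt(85)/2 ~= 1.1098.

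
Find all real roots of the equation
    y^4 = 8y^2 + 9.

Let u = y^2. The equation becomes u^2 - 8u - 9 = 0.
Factor: (u + 1)(u - 9) = 0, so u = -1 or u = 9.
y^2 = -1 < 0 has no real solution.
y^2 = 9 gives y = +/-3.

y = -3 or y = 3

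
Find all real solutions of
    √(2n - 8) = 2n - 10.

n = 6

Square both sides: 2n - 8 = (2n - 10)².
Expand and rearrange: 4n² - 42n + 108 = 0.
Solving gives n = 6 or n = 4.5.
Check each candidate in the original equation:
  n = 6: √(4) = 2, while 2n - 10 = 2 — valid.
  n = 4.5: √(1) = 1, while 2n - 10 = -1 — extraneous.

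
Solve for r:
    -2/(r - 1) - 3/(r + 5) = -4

r = -4.3145 or r = 1.5645

Multiply both sides by (r - 1)(r + 5):
-2(r + 5) - 3(r - 1) = -4(r - 1)(r + 5).
Expand and collect terms: -4r² - 11r + 27 = 0.
By the quadratic formula, r = (11 ± √553) / -8, so r ≈ -4.3145 or r ≈ 1.5645.
Neither value makes a denominator zero (r ≠ 1, r ≠ -5), so both are valid.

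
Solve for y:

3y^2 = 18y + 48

Bring every term to one side: 3y^2 - 18y - 48 = 0.
Factor: 3(y - 8)(y + 2) = 0.
So y = 8 or y = -2.

y = -2 or y = 8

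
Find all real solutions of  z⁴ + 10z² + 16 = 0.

Let u = z². The equation becomes u² + 10u + 16 = 0.
Factor: (u + 8)(u + 2) = 0, so u = -8 or u = -2.
z² = -8 < 0 has no real solution.
z² = -2 < 0 has no real solution.

No real solutions.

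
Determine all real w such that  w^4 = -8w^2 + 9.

Let u = w^2. The equation becomes u^2 + 8u - 9 = 0.
Factor: (u + 9)(u - 1) = 0, so u = -9 or u = 1.
w^2 = -9 < 0 has no real solution.
w^2 = 1 gives w = +/-1.

w = -1 or w = 1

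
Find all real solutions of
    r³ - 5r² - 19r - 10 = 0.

r = -2 or r = -0.6533 or r = 7.6533

Possible rational roots are divisors of -10. Testing r = -2 gives 0, so (r + 2) is a factor.
Divide: r³ - 5r² - 19r - 10 = (r + 2)(r² - 7r - 5).
Apply the quadratic formula to r² - 7r - 5 = 0: r = (7 ± √69)/2, i.e. r ≈ 7.6533 or r ≈ -0.6533.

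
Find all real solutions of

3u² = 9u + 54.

Bring every term to one side: 3u² - 9u - 54 = 0.
Factor: 3(u + 3)(u - 6) = 0.
So u = -3 or u = 6.

u = -3 or u = 6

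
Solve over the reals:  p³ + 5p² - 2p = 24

Rearrange: p³ + 5p² - 2p - 24 = 0.
Possible rational roots are divisors of -24. Testing p = 2 gives 0, so (p - 2) is a factor.
Divide: p³ + 5p² - 2p - 24 = (p - 2)(p² + 7p + 12).
Factor the quadratic: p = -3 or p = -4.

p = -4 or p = -3 or p = 2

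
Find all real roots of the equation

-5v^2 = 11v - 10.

Rearrange to standard form: -5v^2 - 11v + 10 = 0.
Discriminant: (-11)^2 - 4*(-5)*10 = 321.
Quadratic formula: v = (11 +/- sqrt(321)) / (-10).
So v = -sqrt(321)/10 - 11/10 ~= -2.8916 or v = -11/10 + sqrt(321)/10 ~= 0.6916.

v = -2.8916 or v = 0.6916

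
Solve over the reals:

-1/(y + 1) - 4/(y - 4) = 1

y = -3.2361 or y = 1.2361

Multiply both sides by (y + 1)(y - 4):
-(y - 4) - 4(y + 1) = (y + 1)(y - 4).
Expand and collect terms: y² + 2y - 4 = 0.
By the quadratic formula, y = (-2 ± √20) / 2, so y ≈ 1.2361 or y ≈ -3.2361.
Neither value makes a denominator zero (y ≠ -1, y ≠ 4), so both are valid.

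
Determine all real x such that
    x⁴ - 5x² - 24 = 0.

Let u = x². The equation becomes u² - 5u - 24 = 0.
Factor: (u - 8)(u + 3) = 0, so u = 8 or u = -3.
x² = 8 gives x = ±2·√(2) ≈ ±2.8284.
x² = -3 < 0 has no real solution.

x = -2.8284 or x = 2.8284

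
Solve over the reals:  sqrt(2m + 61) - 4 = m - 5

Isolate the radical: sqrt(2m + 61) = m - 1.
Square both sides: 2m + 61 = (m - 1)^2.
Expand and rearrange: m^2 - 4m - 60 = 0.
Solving gives m = 10 or m = -6.
Check each candidate in the original equation:
  m = 10: sqrt(81) = 9, while m - 1 = 9 — valid.
  m = -6: sqrt(49) = 7, while m - 1 = -7 — extraneous.

m = 10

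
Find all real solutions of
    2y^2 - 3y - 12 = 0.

y = -1.8117 or y = 3.3117

Discriminant: (-3)^2 - 4*2*(-12) = 105.
Quadratic formula: y = (3 +/- sqrt(105)) / 4.
So y = 3/4 + sqrt(105)/4 ~= 3.3117 or y = 3/4 - sqrt(105)/4 ~= -1.8117.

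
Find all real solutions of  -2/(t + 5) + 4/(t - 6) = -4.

t = -4.4471 or t = 4.9471

Multiply both sides by (t + 5)(t - 6):
-2(t - 6) + 4(t + 5) = -4(t + 5)(t - 6).
Expand and collect terms: -4t^2 + 2t + 88 = 0.
By the quadratic formula, t = (-2 +/- sqrt(1412)) / -8, so t ~= -4.4471 or t ~= 4.9471.
Neither value makes a denominator zero (t != -5, t != 6), so both are valid.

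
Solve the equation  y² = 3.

Rearrange to standard form: y² - 3 = 0.
Discriminant: (0)² − 4·1·(-3) = 12.
Quadratic formula: y = (0 ± √12) / 2.
So y = √(3) ≈ 1.7321 or y = -√(3) ≈ -1.7321.

y = -1.7321 or y = 1.7321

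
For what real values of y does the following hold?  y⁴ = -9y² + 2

y = -0.4658 or y = 0.4658

Let u = y². The equation becomes u² + 9u - 2 = 0.
By the quadratic formula, u = -9/2 + √(89)/2 or u = -√(89)/2 - 9/2.
y² = -9/2 + √(89)/2 gives y = ±√(-9/2 + √(89)/2) ≈ ±0.4658.
y² = -√(89)/2 - 9/2 < 0 has no real solution.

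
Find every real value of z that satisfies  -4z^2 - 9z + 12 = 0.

Discriminant: (-9)^2 - 4*(-4)*12 = 273.
Quadratic formula: z = (9 +/- sqrt(273)) / (-8).
So z = -sqrt(273)/8 - 9/8 ~= -3.1903 or z = -9/8 + sqrt(273)/8 ~= 0.9403.

z = -3.1903 or z = 0.9403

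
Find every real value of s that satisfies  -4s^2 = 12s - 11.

Rearrange to standard form: -4s^2 - 12s + 11 = 0.
Discriminant: (-12)^2 - 4*(-4)*11 = 320.
Quadratic formula: s = (12 +/- sqrt(320)) / (-8).
So s = -sqrt(5) - 3/2 ~= -3.7361 or s = -3/2 + sqrt(5) ~= 0.7361.

s = -3.7361 or s = 0.7361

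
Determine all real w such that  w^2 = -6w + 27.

Bring every term to one side: w^2 + 6w - 27 = 0.
Factor: (w + 9)(w - 3) = 0.
So w = -9 or w = 3.

w = -9 or w = 3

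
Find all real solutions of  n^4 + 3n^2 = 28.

Let u = n^2. The equation becomes u^2 + 3u - 28 = 0.
Factor: (u + 7)(u - 4) = 0, so u = -7 or u = 4.
n^2 = -7 < 0 has no real solution.
n^2 = 4 gives n = +/-2.

n = -2 or n = 2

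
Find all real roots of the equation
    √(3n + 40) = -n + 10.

n = 3

Square both sides: 3n + 40 = (-n + 10)².
Expand and rearrange: n² - 23n + 60 = 0.
Solving gives n = 20 or n = 3.
Check each candidate in the original equation:
  n = 20: √(100) = 10, while -n + 10 = -10 — extraneous.
  n = 3: √(49) = 7, while -n + 10 = 7 — valid.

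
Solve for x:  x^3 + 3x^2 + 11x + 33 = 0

Possible rational roots are divisors of 33. Testing x = -3 gives 0, so (x + 3) is a factor.
Divide: x^3 + 3x^2 + 11x + 33 = (x + 3)(x^2 + 11).
The quadratic x^2 + 11 has discriminant -44 < 0, so no further real roots.

x = -3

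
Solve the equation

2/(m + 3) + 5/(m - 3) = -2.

Multiply both sides by (m + 3)(m - 3):
2(m - 3) + 5(m + 3) = -2(m + 3)(m - 3).
Expand and collect terms: -2m^2 - 7m + 9 = 0.
Factor or apply the quadratic formula: m = -4.5 or m = 1.
Neither value makes a denominator zero (m != -3, m != 3), so both are valid.

m = -4.5 or m = 1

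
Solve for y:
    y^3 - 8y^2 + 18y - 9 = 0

Possible rational roots are divisors of -9. Testing y = 3 gives 0, so (y - 3) is a factor.
Divide: y^3 - 8y^2 + 18y - 9 = (y - 3)(y^2 - 5y + 3).
Apply the quadratic formula to y^2 - 5y + 3 = 0: y = (5 +/- sqrt(13))/2, i.e. y ~= 4.3028 or y ~= 0.6972.

y = 0.6972 or y = 3 or y = 4.3028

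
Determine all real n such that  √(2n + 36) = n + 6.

n = 0

Square both sides: 2n + 36 = (n + 6)².
Expand and rearrange: n² + 10n = 0.
Solving gives n = 0 or n = -10.
Check each candidate in the original equation:
  n = 0: √(36) = 6, while n + 6 = 6 — valid.
  n = -10: √(16) = 4, while n + 6 = -4 — extraneous.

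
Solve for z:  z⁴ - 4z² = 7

Let u = z². The equation becomes u² - 4u - 7 = 0.
By the quadratic formula, u = 2 + √(11) or u = 2 - √(11).
z² = 2 + √(11) gives z = ±√(2 + √(11)) ≈ ±2.3058.
z² = 2 - √(11) < 0 has no real solution.

z = -2.3058 or z = 2.3058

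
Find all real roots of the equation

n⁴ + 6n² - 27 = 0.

Let u = n². The equation becomes u² + 6u - 27 = 0.
Factor: (u + 9)(u - 3) = 0, so u = -9 or u = 3.
n² = -9 < 0 has no real solution.
n² = 3 gives n = ±√(3) ≈ ±1.7321.

n = -1.7321 or n = 1.7321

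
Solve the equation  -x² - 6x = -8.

x = -7.1231 or x = 1.1231

Rearrange to standard form: -x² - 6x + 8 = 0.
Discriminant: (-6)² − 4·(-1)·8 = 68.
Quadratic formula: x = (6 ± √68) / (-2).
So x = -√(17) - 3 ≈ -7.1231 or x = -3 + √(17) ≈ 1.1231.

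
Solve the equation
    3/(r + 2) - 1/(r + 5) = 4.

Multiply both sides by (r + 2)(r + 5):
3(r + 5) - (r + 2) = 4(r + 2)(r + 5).
Expand and collect terms: 4r² + 26r + 27 = 0.
By the quadratic formula, r = (-26 ± √244) / 8, so r ≈ -1.2974 or r ≈ -5.2026.
Neither value makes a denominator zero (r ≠ -2, r ≠ -5), so both are valid.

r = -5.2026 or r = -1.2974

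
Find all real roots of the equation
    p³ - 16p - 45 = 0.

p = 5

Possible rational roots are divisors of -45. Testing p = 5 gives 0, so (p - 5) is a factor.
Divide: p³ - 16p - 45 = (p - 5)(p² + 5p + 9).
The quadratic p² + 5p + 9 has discriminant -11 < 0, so no further real roots.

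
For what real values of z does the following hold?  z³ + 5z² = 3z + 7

z = -5.3166 or z = -1 or z = 1.3166

Rearrange: z³ + 5z² - 3z - 7 = 0.
Possible rational roots are divisors of -7. Testing z = -1 gives 0, so (z + 1) is a factor.
Divide: z³ + 5z² - 3z - 7 = (z + 1)(z² + 4z - 7).
Apply the quadratic formula to z² + 4z - 7 = 0: z = (-4 ± √44)/2, i.e. z ≈ 1.3166 or z ≈ -5.3166.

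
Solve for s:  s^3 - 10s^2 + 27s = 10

Rearrange: s^3 - 10s^2 + 27s - 10 = 0.
Possible rational roots are divisors of -10. Testing s = 5 gives 0, so (s - 5) is a factor.
Divide: s^3 - 10s^2 + 27s - 10 = (s - 5)(s^2 - 5s + 2).
Apply the quadratic formula to s^2 - 5s + 2 = 0: s = (5 +/- sqrt(17))/2, i.e. s ~= 4.5616 or s ~= 0.4384.

s = 0.4384 or s = 4.5616 or s = 5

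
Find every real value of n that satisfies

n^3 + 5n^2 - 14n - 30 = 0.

Possible rational roots are divisors of -30. Testing n = 3 gives 0, so (n - 3) is a factor.
Divide: n^3 + 5n^2 - 14n - 30 = (n - 3)(n^2 + 8n + 10).
Apply the quadratic formula to n^2 + 8n + 10 = 0: n = (-8 +/- sqrt(24))/2, i.e. n ~= -1.5505 or n ~= -6.4495.

n = -6.4495 or n = -1.5505 or n = 3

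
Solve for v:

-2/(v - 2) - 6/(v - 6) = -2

v = 2.5359 or v = 9.4641

Multiply both sides by (v - 2)(v - 6):
-2(v - 6) - 6(v - 2) = -2(v - 2)(v - 6).
Expand and collect terms: -2v² + 24v - 48 = 0.
By the quadratic formula, v = (-24 ± √192) / -4, so v ≈ 2.5359 or v ≈ 9.4641.
Neither value makes a denominator zero (v ≠ 2, v ≠ 6), so both are valid.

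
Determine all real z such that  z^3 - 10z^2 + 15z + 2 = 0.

z = -0.1231 or z = 2 or z = 8.1231

Possible rational roots are divisors of 2. Testing z = 2 gives 0, so (z - 2) is a factor.
Divide: z^3 - 10z^2 + 15z + 2 = (z - 2)(z^2 - 8z - 1).
Apply the quadratic formula to z^2 - 8z - 1 = 0: z = (8 +/- sqrt(68))/2, i.e. z ~= 8.1231 or z ~= -0.1231.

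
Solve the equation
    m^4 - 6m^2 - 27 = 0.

Let u = m^2. The equation becomes u^2 - 6u - 27 = 0.
Factor: (u + 3)(u - 9) = 0, so u = -3 or u = 9.
m^2 = -3 < 0 has no real solution.
m^2 = 9 gives m = +/-3.

m = -3 or m = 3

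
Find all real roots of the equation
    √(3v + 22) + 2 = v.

Isolate the radical: √(3v + 22) = v - 2.
Square both sides: 3v + 22 = (v - 2)².
Expand and rearrange: v² - 7v - 18 = 0.
Solving gives v = 9 or v = -2.
Check each candidate in the original equation:
  v = 9: √(49) = 7, while v - 2 = 7 — valid.
  v = -2: √(16) = 4, while v - 2 = -4 — extraneous.

v = 9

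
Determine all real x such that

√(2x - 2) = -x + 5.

x = 3

Square both sides: 2x - 2 = (-x + 5)².
Expand and rearrange: x² - 12x + 27 = 0.
Solving gives x = 9 or x = 3.
Check each candidate in the original equation:
  x = 9: √(16) = 4, while -x + 5 = -4 — extraneous.
  x = 3: √(4) = 2, while -x + 5 = 2 — valid.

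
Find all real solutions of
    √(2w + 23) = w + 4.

Square both sides: 2w + 23 = (w + 4)².
Expand and rearrange: w² + 6w - 7 = 0.
Solving gives w = 1 or w = -7.
Check each candidate in the original equation:
  w = 1: √(25) = 5, while w + 4 = 5 — valid.
  w = -7: √(9) = 3, while w + 4 = -3 — extraneous.

w = 1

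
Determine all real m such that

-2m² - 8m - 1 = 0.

Discriminant: (-8)² − 4·(-2)·(-1) = 56.
Quadratic formula: m = (8 ± √56) / (-4).
So m = -2 - √(14)/2 ≈ -3.8708 or m = -2 + √(14)/2 ≈ -0.1292.

m = -3.8708 or m = -0.1292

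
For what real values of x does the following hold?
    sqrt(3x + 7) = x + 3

Square both sides: 3x + 7 = (x + 3)^2.
Expand and rearrange: x^2 + 3x + 2 = 0.
Solving gives x = -1 or x = -2.
Check each candidate in the original equation:
  x = -1: sqrt(4) = 2, while x + 3 = 2 — valid.
  x = -2: sqrt(1) = 1, while x + 3 = 1 — valid.

x = -2 or x = -1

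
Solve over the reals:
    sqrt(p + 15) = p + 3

p = 1

Square both sides: p + 15 = (p + 3)^2.
Expand and rearrange: p^2 + 5p - 6 = 0.
Solving gives p = 1 or p = -6.
Check each candidate in the original equation:
  p = 1: sqrt(16) = 4, while p + 3 = 4 — valid.
  p = -6: sqrt(9) = 3, while p + 3 = -3 — extraneous.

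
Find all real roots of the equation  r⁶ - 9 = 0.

r = -1.4422 or r = 1.4422

Let u = r³. The equation becomes u² - 9 = 0.
Factor: (u + 3)(u - 3) = 0, so u = -3 or u = 3.
r³ = -3 gives r = -∛(3) ≈ -1.4422.
r³ = 3 gives r = ∛(3) ≈ 1.4422.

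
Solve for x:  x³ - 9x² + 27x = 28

x = 4

Rearrange: x³ - 9x² + 27x - 28 = 0.
Possible rational roots are divisors of -28. Testing x = 4 gives 0, so (x - 4) is a factor.
Divide: x³ - 9x² + 27x - 28 = (x - 4)(x² - 5x + 7).
The quadratic x² - 5x + 7 has discriminant -3 < 0, so no further real roots.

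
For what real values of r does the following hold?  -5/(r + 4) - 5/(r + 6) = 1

r = -15.099 or r = -4.901

Multiply both sides by (r + 4)(r + 6):
-5(r + 6) - 5(r + 4) = (r + 4)(r + 6).
Expand and collect terms: r² + 20r + 74 = 0.
By the quadratic formula, r = (-20 ± √104) / 2, so r ≈ -4.901 or r ≈ -15.099.
Neither value makes a denominator zero (r ≠ -4, r ≠ -6), so both are valid.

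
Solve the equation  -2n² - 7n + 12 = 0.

n = -4.7604 or n = 1.2604

Discriminant: (-7)² − 4·(-2)·12 = 145.
Quadratic formula: n = (7 ± √145) / (-4).
So n = -√(145)/4 - 7/4 ≈ -4.7604 or n = -7/4 + √(145)/4 ≈ 1.2604.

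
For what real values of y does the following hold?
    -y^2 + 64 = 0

Factor: -1(y - 8)(y + 8) = 0.
So y = 8 or y = -8.

y = -8 or y = 8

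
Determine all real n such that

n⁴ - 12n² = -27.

Let u = n². The equation becomes u² - 12u + 27 = 0.
Factor: (u - 9)(u - 3) = 0, so u = 9 or u = 3.
n² = 9 gives n = ±3.
n² = 3 gives n = ±√(3) ≈ ±1.7321.

n = -3 or n = -1.7321 or n = 1.7321 or n = 3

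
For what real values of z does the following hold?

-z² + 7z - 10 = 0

z = 2 or z = 5

Factor: -1(z - 2)(z - 5) = 0.
So z = 2 or z = 5.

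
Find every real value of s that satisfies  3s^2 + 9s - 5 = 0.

Discriminant: (9)^2 - 4*3*(-5) = 141.
Quadratic formula: s = (-9 +/- sqrt(141)) / 6.
So s = -3/2 + sqrt(141)/6 ~= 0.4791 or s = -sqrt(141)/6 - 3/2 ~= -3.4791.

s = -3.4791 or s = 0.4791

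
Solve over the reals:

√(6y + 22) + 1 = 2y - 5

y = 7

Isolate the radical: √(6y + 22) = 2y - 6.
Square both sides: 6y + 22 = (2y - 6)².
Expand and rearrange: 4y² - 30y + 14 = 0.
Solving gives y = 7 or y = 0.5.
Check each candidate in the original equation:
  y = 7: √(64) = 8, while 2y - 6 = 8 — valid.
  y = 0.5: √(25) = 5, while 2y - 6 = -5 — extraneous.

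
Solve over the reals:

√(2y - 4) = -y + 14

y = 10

Square both sides: 2y - 4 = (-y + 14)².
Expand and rearrange: y² - 30y + 200 = 0.
Solving gives y = 20 or y = 10.
Check each candidate in the original equation:
  y = 20: √(36) = 6, while -y + 14 = -6 — extraneous.
  y = 10: √(16) = 4, while -y + 14 = 4 — valid.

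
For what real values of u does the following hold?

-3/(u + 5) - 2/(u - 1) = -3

Multiply both sides by (u + 5)(u - 1):
-3(u - 1) - 2(u + 5) = -3(u + 5)(u - 1).
Expand and collect terms: -3u^2 - 7u + 22 = 0.
By the quadratic formula, u = (7 +/- sqrt(313)) / -6, so u ~= -4.1153 or u ~= 1.782.
Neither value makes a denominator zero (u != -5, u != 1), so both are valid.

u = -4.1153 or u = 1.782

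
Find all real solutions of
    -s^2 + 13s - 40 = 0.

Factor: -1(s - 8)(s - 5) = 0.
So s = 8 or s = 5.

s = 5 or s = 8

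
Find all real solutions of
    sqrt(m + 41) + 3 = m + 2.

m = 8

Isolate the radical: sqrt(m + 41) = m - 1.
Square both sides: m + 41 = (m - 1)^2.
Expand and rearrange: m^2 - 3m - 40 = 0.
Solving gives m = 8 or m = -5.
Check each candidate in the original equation:
  m = 8: sqrt(49) = 7, while m - 1 = 7 — valid.
  m = -5: sqrt(36) = 6, while m - 1 = -6 — extraneous.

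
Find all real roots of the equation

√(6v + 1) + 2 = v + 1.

Isolate the radical: √(6v + 1) = v - 1.
Square both sides: 6v + 1 = (v - 1)².
Expand and rearrange: v² - 8v = 0.
Solving gives v = 8 or v = 0.
Check each candidate in the original equation:
  v = 8: √(49) = 7, while v - 1 = 7 — valid.
  v = 0: √(1) = 1, while v - 1 = -1 — extraneous.

v = 8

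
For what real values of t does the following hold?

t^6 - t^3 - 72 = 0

Let u = t^3. The equation becomes u^2 - u - 72 = 0.
Factor: (u + 8)(u - 9) = 0, so u = -8 or u = 9.
t^3 = -8 gives t = -2.
t^3 = 9 gives t = (9)^(1/3) ~= 2.0801.

t = -2 or t = 2.0801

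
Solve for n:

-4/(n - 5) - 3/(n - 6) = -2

n = 5.5 or n = 9

Multiply both sides by (n - 5)(n - 6):
-4(n - 6) - 3(n - 5) = -2(n - 5)(n - 6).
Expand and collect terms: -2n² + 29n - 99 = 0.
Factor or apply the quadratic formula: n = 5.5 or n = 9.
Neither value makes a denominator zero (n ≠ 5, n ≠ 6), so both are valid.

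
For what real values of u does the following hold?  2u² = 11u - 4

u = 0.3915 or u = 5.1085

Rearrange to standard form: 2u² - 11u + 4 = 0.
Discriminant: (-11)² − 4·2·4 = 89.
Quadratic formula: u = (11 ± √89) / 4.
So u = √(89)/4 + 11/4 ≈ 5.1085 or u = 11/4 - √(89)/4 ≈ 0.3915.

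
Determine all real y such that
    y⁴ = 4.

Let u = y². The equation becomes u² - 4 = 0.
Factor: (u - 2)(u + 2) = 0, so u = 2 or u = -2.
y² = 2 gives y = ±√(2) ≈ ±1.4142.
y² = -2 < 0 has no real solution.

y = -1.4142 or y = 1.4142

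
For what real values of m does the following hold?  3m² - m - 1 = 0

m = -0.4343 or m = 0.7676

Discriminant: (-1)² − 4·3·(-1) = 13.
Quadratic formula: m = (1 ± √13) / 6.
So m = 1/6 + √(13)/6 ≈ 0.7676 or m = 1/6 - √(13)/6 ≈ -0.4343.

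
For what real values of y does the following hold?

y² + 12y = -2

y = -11.831 or y = -0.169

Rearrange to standard form: y² + 12y + 2 = 0.
Discriminant: (12)² − 4·1·2 = 136.
Quadratic formula: y = (-12 ± √136) / 2.
So y = -6 + √(34) ≈ -0.169 or y = -6 - √(34) ≈ -11.831.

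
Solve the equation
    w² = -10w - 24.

w = -6 or w = -4

Bring every term to one side: w² + 10w + 24 = 0.
Factor: (w + 6)(w + 4) = 0.
So w = -6 or w = -4.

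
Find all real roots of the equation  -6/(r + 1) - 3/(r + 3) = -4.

Multiply both sides by (r + 1)(r + 3):
-6(r + 3) - 3(r + 1) = -4(r + 1)(r + 3).
Expand and collect terms: -4r² - 7r + 9 = 0.
By the quadratic formula, r = (7 ± √193) / -8, so r ≈ -2.6116 or r ≈ 0.8616.
Neither value makes a denominator zero (r ≠ -1, r ≠ -3), so both are valid.

r = -2.6116 or r = 0.8616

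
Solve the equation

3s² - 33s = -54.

s = 2 or s = 9

Bring every term to one side: 3s² - 33s + 54 = 0.
Factor: 3(s - 2)(s - 9) = 0.
So s = 2 or s = 9.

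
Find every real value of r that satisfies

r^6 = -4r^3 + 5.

r = -1.71 or r = 1

Let u = r^3. The equation becomes u^2 + 4u - 5 = 0.
Factor: (u - 1)(u + 5) = 0, so u = 1 or u = -5.
r^3 = 1 gives r = 1.
r^3 = -5 gives r = -(5)^(1/3) ~= -1.71.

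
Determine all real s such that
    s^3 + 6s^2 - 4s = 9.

s = -6.4051 or s = -1 or s = 1.4051

Rearrange: s^3 + 6s^2 - 4s - 9 = 0.
Possible rational roots are divisors of -9. Testing s = -1 gives 0, so (s + 1) is a factor.
Divide: s^3 + 6s^2 - 4s - 9 = (s + 1)(s^2 + 5s - 9).
Apply the quadratic formula to s^2 + 5s - 9 = 0: s = (-5 +/- sqrt(61))/2, i.e. s ~= 1.4051 or s ~= -6.4051.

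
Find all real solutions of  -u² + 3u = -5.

u = -1.1926 or u = 4.1926

Rearrange to standard form: -u² + 3u + 5 = 0.
Discriminant: (3)² − 4·(-1)·5 = 29.
Quadratic formula: u = (-3 ± √29) / (-2).
So u = 3/2 - √(29)/2 ≈ -1.1926 or u = 3/2 + √(29)/2 ≈ 4.1926.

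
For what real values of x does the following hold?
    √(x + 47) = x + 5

Square both sides: x + 47 = (x + 5)².
Expand and rearrange: x² + 9x - 22 = 0.
Solving gives x = 2 or x = -11.
Check each candidate in the original equation:
  x = 2: √(49) = 7, while x + 5 = 7 — valid.
  x = -11: √(36) = 6, while x + 5 = -6 — extraneous.

x = 2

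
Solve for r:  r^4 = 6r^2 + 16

r = -2.8284 or r = 2.8284

Let u = r^2. The equation becomes u^2 - 6u - 16 = 0.
Factor: (u + 2)(u - 8) = 0, so u = -2 or u = 8.
r^2 = -2 < 0 has no real solution.
r^2 = 8 gives r = +/-2*sqrt(2) ~= +/-2.8284.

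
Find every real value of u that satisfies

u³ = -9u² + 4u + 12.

Rearrange: u³ + 9u² - 4u - 12 = 0.
Possible rational roots are divisors of -12. Testing u = -1 gives 0, so (u + 1) is a factor.
Divide: u³ + 9u² - 4u - 12 = (u + 1)(u² + 8u - 12).
Apply the quadratic formula to u² + 8u - 12 = 0: u = (-8 ± √112)/2, i.e. u ≈ 1.2915 or u ≈ -9.2915.

u = -9.2915 or u = -1 or u = 1.2915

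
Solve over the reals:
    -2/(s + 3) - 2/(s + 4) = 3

Multiply both sides by (s + 3)(s + 4):
-2(s + 4) - 2(s + 3) = 3(s + 3)(s + 4).
Expand and collect terms: 3s² + 25s + 50 = 0.
Factor or apply the quadratic formula: s = -3.3333 or s = -5.
Neither value makes a denominator zero (s ≠ -3, s ≠ -4), so both are valid.

s = -5 or s = -3.3333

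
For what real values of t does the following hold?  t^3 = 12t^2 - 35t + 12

Rearrange: t^3 - 12t^2 + 35t - 12 = 0.
Possible rational roots are divisors of -12. Testing t = 4 gives 0, so (t - 4) is a factor.
Divide: t^3 - 12t^2 + 35t - 12 = (t - 4)(t^2 - 8t + 3).
Apply the quadratic formula to t^2 - 8t + 3 = 0: t = (8 +/- sqrt(52))/2, i.e. t ~= 7.6056 or t ~= 0.3944.

t = 0.3944 or t = 4 or t = 7.6056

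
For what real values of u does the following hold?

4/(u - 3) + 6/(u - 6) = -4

u = 1.5 or u = 5

Multiply both sides by (u - 3)(u - 6):
4(u - 6) + 6(u - 3) = -4(u - 3)(u - 6).
Expand and collect terms: -4u^2 + 26u - 30 = 0.
Factor or apply the quadratic formula: u = 1.5 or u = 5.
Neither value makes a denominator zero (u != 3, u != 6), so both are valid.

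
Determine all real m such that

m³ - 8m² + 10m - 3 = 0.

Possible rational roots are divisors of -3. Testing m = 1 gives 0, so (m - 1) is a factor.
Divide: m³ - 8m² + 10m - 3 = (m - 1)(m² - 7m + 3).
Apply the quadratic formula to m² - 7m + 3 = 0: m = (7 ± √37)/2, i.e. m ≈ 6.5414 or m ≈ 0.4586.

m = 0.4586 or m = 1 or m = 6.5414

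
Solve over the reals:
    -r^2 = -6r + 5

Bring every term to one side: -r^2 + 6r - 5 = 0.
Factor: -1(r - 1)(r - 5) = 0.
So r = 1 or r = 5.

r = 1 or r = 5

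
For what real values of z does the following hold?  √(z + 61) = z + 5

z = 3

Square both sides: z + 61 = (z + 5)².
Expand and rearrange: z² + 9z - 36 = 0.
Solving gives z = 3 or z = -12.
Check each candidate in the original equation:
  z = 3: √(64) = 8, while z + 5 = 8 — valid.
  z = -12: √(49) = 7, while z + 5 = -7 — extraneous.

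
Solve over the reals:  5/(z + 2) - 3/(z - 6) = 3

z = 0 or z = 4.6667

Multiply both sides by (z + 2)(z - 6):
5(z - 6) - 3(z + 2) = 3(z + 2)(z - 6).
Expand and collect terms: 3z^2 - 14z = 0.
Factor or apply the quadratic formula: z = 4.6667 or z = 0.
Neither value makes a denominator zero (z != -2, z != 6), so both are valid.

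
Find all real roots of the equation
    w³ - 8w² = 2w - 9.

Rearrange: w³ - 8w² - 2w + 9 = 0.
Possible rational roots are divisors of 9. Testing w = 1 gives 0, so (w - 1) is a factor.
Divide: w³ - 8w² - 2w + 9 = (w - 1)(w² - 7w - 9).
Apply the quadratic formula to w² - 7w - 9 = 0: w = (7 ± √85)/2, i.e. w ≈ 8.1098 or w ≈ -1.1098.

w = -1.1098 or w = 1 or w = 8.1098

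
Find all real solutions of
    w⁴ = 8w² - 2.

Let u = w². The equation becomes u² - 8u + 2 = 0.
By the quadratic formula, u = √(14) + 4 or u = 4 - √(14).
w² = √(14) + 4 gives w = ±√(√(14) + 4) ≈ ±2.7824.
w² = 4 - √(14) gives w = ±√(4 - √(14)) ≈ ±0.5083.

w = -2.7824 or w = -0.5083 or w = 0.5083 or w = 2.7824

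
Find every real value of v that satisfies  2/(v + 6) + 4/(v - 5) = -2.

Multiply both sides by (v + 6)(v - 5):
2(v - 5) + 4(v + 6) = -2(v + 6)(v - 5).
Expand and collect terms: -2v^2 - 8v + 46 = 0.
By the quadratic formula, v = (8 +/- sqrt(432)) / -4, so v ~= -7.1962 or v ~= 3.1962.
Neither value makes a denominator zero (v != -6, v != 5), so both are valid.

v = -7.1962 or v = 3.1962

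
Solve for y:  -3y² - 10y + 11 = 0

Discriminant: (-10)² − 4·(-3)·11 = 232.
Quadratic formula: y = (10 ± √232) / (-6).
So y = -√(58)/3 - 5/3 ≈ -4.2053 or y = -5/3 + √(58)/3 ≈ 0.8719.

y = -4.2053 or y = 0.8719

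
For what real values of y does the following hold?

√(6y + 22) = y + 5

Square both sides: 6y + 22 = (y + 5)².
Expand and rearrange: y² + 4y + 3 = 0.
Solving gives y = -1 or y = -3.
Check each candidate in the original equation:
  y = -1: √(16) = 4, while y + 5 = 4 — valid.
  y = -3: √(4) = 2, while y + 5 = 2 — valid.

y = -3 or y = -1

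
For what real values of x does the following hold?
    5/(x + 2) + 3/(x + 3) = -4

x = -4.5 or x = -2.5

Multiply both sides by (x + 2)(x + 3):
5(x + 3) + 3(x + 2) = -4(x + 2)(x + 3).
Expand and collect terms: -4x^2 - 28x - 45 = 0.
Factor or apply the quadratic formula: x = -4.5 or x = -2.5.
Neither value makes a denominator zero (x != -2, x != -3), so both are valid.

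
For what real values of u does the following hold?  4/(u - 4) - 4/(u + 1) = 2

Multiply both sides by (u - 4)(u + 1):
4(u + 1) - 4(u - 4) = 2(u - 4)(u + 1).
Expand and collect terms: 2u^2 - 6u - 28 = 0.
By the quadratic formula, u = (6 +/- sqrt(260)) / 4, so u ~= 5.5311 or u ~= -2.5311.
Neither value makes a denominator zero (u != 4, u != -1), so both are valid.

u = -2.5311 or u = 5.5311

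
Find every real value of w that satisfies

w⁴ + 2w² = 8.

Let u = w². The equation becomes u² + 2u - 8 = 0.
Factor: (u + 4)(u - 2) = 0, so u = -4 or u = 2.
w² = -4 < 0 has no real solution.
w² = 2 gives w = ±√(2) ≈ ±1.4142.

w = -1.4142 or w = 1.4142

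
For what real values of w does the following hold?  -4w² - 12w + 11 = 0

Discriminant: (-12)² − 4·(-4)·11 = 320.
Quadratic formula: w = (12 ± √320) / (-8).
So w = -√(5) - 3/2 ≈ -3.7361 or w = -3/2 + √(5) ≈ 0.7361.

w = -3.7361 or w = 0.7361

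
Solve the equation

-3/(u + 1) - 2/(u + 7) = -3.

Multiply both sides by (u + 1)(u + 7):
-3(u + 7) - 2(u + 1) = -3(u + 1)(u + 7).
Expand and collect terms: -3u^2 - 19u + 2 = 0.
By the quadratic formula, u = (19 +/- sqrt(385)) / -6, so u ~= -6.4369 or u ~= 0.1036.
Neither value makes a denominator zero (u != -1, u != -7), so both are valid.

u = -6.4369 or u = 0.1036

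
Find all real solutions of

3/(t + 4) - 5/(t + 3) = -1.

t = -4.7913 or t = -0.2087

Multiply both sides by (t + 4)(t + 3):
3(t + 3) - 5(t + 4) = -(t + 4)(t + 3).
Expand and collect terms: -t² - 5t - 1 = 0.
By the quadratic formula, t = (5 ± √21) / -2, so t ≈ -4.7913 or t ≈ -0.2087.
Neither value makes a denominator zero (t ≠ -4, t ≠ -3), so both are valid.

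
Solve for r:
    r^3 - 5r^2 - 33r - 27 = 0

r = -3 or r = -1 or r = 9

Possible rational roots are divisors of -27. Testing r = -3 gives 0, so (r + 3) is a factor.
Divide: r^3 - 5r^2 - 33r - 27 = (r + 3)(r^2 - 8r - 9).
Factor the quadratic: r = 9 or r = -1.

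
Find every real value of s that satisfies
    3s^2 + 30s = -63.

Bring every term to one side: 3s^2 + 30s + 63 = 0.
Factor: 3(s + 7)(s + 3) = 0.
So s = -7 or s = -3.

s = -7 or s = -3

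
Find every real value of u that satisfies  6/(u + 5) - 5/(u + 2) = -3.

u = -6.4555 or u = -0.8778

Multiply both sides by (u + 5)(u + 2):
6(u + 2) - 5(u + 5) = -3(u + 5)(u + 2).
Expand and collect terms: -3u² - 22u - 17 = 0.
By the quadratic formula, u = (22 ± √280) / -6, so u ≈ -6.4555 or u ≈ -0.8778.
Neither value makes a denominator zero (u ≠ -5, u ≠ -2), so both are valid.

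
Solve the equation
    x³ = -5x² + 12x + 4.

x = -6.7016 or x = -0.2984 or x = 2

Rearrange: x³ + 5x² - 12x - 4 = 0.
Possible rational roots are divisors of -4. Testing x = 2 gives 0, so (x - 2) is a factor.
Divide: x³ + 5x² - 12x - 4 = (x - 2)(x² + 7x + 2).
Apply the quadratic formula to x² + 7x + 2 = 0: x = (-7 ± √41)/2, i.e. x ≈ -0.2984 or x ≈ -6.7016.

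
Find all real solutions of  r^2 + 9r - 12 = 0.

Discriminant: (9)^2 - 4*1*(-12) = 129.
Quadratic formula: r = (-9 +/- sqrt(129)) / 2.
So r = -9/2 + sqrt(129)/2 ~= 1.1789 or r = -sqrt(129)/2 - 9/2 ~= -10.1789.

r = -10.1789 or r = 1.1789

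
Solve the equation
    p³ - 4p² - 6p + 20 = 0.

Possible rational roots are divisors of 20. Testing p = 2 gives 0, so (p - 2) is a factor.
Divide: p³ - 4p² - 6p + 20 = (p - 2)(p² - 2p - 10).
Apply the quadratic formula to p² - 2p - 10 = 0: p = (2 ± √44)/2, i.e. p ≈ 4.3166 or p ≈ -2.3166.

p = -2.3166 or p = 2 or p = 4.3166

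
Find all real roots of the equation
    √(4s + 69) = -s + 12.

s = 3

Square both sides: 4s + 69 = (-s + 12)².
Expand and rearrange: s² - 28s + 75 = 0.
Solving gives s = 25 or s = 3.
Check each candidate in the original equation:
  s = 25: √(169) = 13, while -s + 12 = -13 — extraneous.
  s = 3: √(81) = 9, while -s + 12 = 9 — valid.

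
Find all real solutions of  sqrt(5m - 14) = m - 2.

Square both sides: 5m - 14 = (m - 2)^2.
Expand and rearrange: m^2 - 9m + 18 = 0.
Solving gives m = 6 or m = 3.
Check each candidate in the original equation:
  m = 6: sqrt(16) = 4, while m - 2 = 4 — valid.
  m = 3: sqrt(1) = 1, while m - 2 = 1 — valid.

m = 3 or m = 6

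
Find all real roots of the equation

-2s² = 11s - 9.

Rearrange to standard form: -2s² - 11s + 9 = 0.
Discriminant: (-11)² − 4·(-2)·9 = 193.
Quadratic formula: s = (11 ± √193) / (-4).
So s = -√(193)/4 - 11/4 ≈ -6.2231 or s = -11/4 + √(193)/4 ≈ 0.7231.

s = -6.2231 or s = 0.7231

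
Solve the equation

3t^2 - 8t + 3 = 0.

Discriminant: (-8)^2 - 4*3*3 = 28.
Quadratic formula: t = (8 +/- sqrt(28)) / 6.
So t = sqrt(7)/3 + 4/3 ~= 2.2153 or t = 4/3 - sqrt(7)/3 ~= 0.4514.

t = 0.4514 or t = 2.2153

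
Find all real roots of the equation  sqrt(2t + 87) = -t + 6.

Square both sides: 2t + 87 = (-t + 6)^2.
Expand and rearrange: t^2 - 14t - 51 = 0.
Solving gives t = 17 or t = -3.
Check each candidate in the original equation:
  t = 17: sqrt(121) = 11, while -t + 6 = -11 — extraneous.
  t = -3: sqrt(81) = 9, while -t + 6 = 9 — valid.

t = -3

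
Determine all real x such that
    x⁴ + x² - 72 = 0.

x = -2.8284 or x = 2.8284

Let u = x². The equation becomes u² + u - 72 = 0.
Factor: (u + 9)(u - 8) = 0, so u = -9 or u = 8.
x² = -9 < 0 has no real solution.
x² = 8 gives x = ±2·√(2) ≈ ±2.8284.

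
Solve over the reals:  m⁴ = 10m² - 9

Let u = m². The equation becomes u² - 10u + 9 = 0.
Factor: (u - 1)(u - 9) = 0, so u = 1 or u = 9.
m² = 1 gives m = ±1.
m² = 9 gives m = ±3.

m = -3 or m = -1 or m = 1 or m = 3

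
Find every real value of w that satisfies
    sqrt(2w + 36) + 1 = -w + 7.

w = 0

Isolate the radical: sqrt(2w + 36) = -w + 6.
Square both sides: 2w + 36 = (-w + 6)^2.
Expand and rearrange: w^2 - 14w = 0.
Solving gives w = 14 or w = 0.
Check each candidate in the original equation:
  w = 14: sqrt(64) = 8, while -w + 6 = -8 — extraneous.
  w = 0: sqrt(36) = 6, while -w + 6 = 6 — valid.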